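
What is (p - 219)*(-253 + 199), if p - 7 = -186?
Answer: 21492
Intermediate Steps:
p = -179 (p = 7 - 186 = -179)
(p - 219)*(-253 + 199) = (-179 - 219)*(-253 + 199) = -398*(-54) = 21492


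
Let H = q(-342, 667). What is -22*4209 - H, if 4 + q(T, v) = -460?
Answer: -92134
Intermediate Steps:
q(T, v) = -464 (q(T, v) = -4 - 460 = -464)
H = -464
-22*4209 - H = -22*4209 - 1*(-464) = -92598 + 464 = -92134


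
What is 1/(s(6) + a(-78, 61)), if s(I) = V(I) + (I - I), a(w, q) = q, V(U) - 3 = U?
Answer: 1/70 ≈ 0.014286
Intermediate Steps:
V(U) = 3 + U
s(I) = 3 + I (s(I) = (3 + I) + (I - I) = (3 + I) + 0 = 3 + I)
1/(s(6) + a(-78, 61)) = 1/((3 + 6) + 61) = 1/(9 + 61) = 1/70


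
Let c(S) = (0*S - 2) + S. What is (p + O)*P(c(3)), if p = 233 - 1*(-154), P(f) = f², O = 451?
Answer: 838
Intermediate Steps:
c(S) = -2 + S (c(S) = (0 - 2) + S = -2 + S)
p = 387 (p = 233 + 154 = 387)
(p + O)*P(c(3)) = (387 + 451)*(-2 + 3)² = 838*1² = 838*1 = 838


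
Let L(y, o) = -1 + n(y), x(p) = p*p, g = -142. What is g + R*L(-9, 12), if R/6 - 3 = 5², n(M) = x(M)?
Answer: 13298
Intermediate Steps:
x(p) = p²
n(M) = M²
L(y, o) = -1 + y²
R = 168 (R = 18 + 6*5² = 18 + 6*25 = 18 + 150 = 168)
g + R*L(-9, 12) = -142 + 168*(-1 + (-9)²) = -142 + 168*(-1 + 81) = -142 + 168*80 = -142 + 13440 = 13298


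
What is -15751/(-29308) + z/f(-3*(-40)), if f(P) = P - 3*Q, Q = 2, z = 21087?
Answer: 103302235/556852 ≈ 185.51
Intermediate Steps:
f(P) = -6 + P (f(P) = P - 3*2 = P - 6 = -6 + P)
-15751/(-29308) + z/f(-3*(-40)) = -15751/(-29308) + 21087/(-6 - 3*(-40)) = -15751*(-1/29308) + 21087/(-6 + 120) = 15751/29308 + 21087/114 = 15751/29308 + 21087*(1/114) = 15751/29308 + 7029/38 = 103302235/556852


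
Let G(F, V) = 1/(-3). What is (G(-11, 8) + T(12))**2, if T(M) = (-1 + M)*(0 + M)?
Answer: 156025/9 ≈ 17336.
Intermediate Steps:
T(M) = M*(-1 + M) (T(M) = (-1 + M)*M = M*(-1 + M))
G(F, V) = -1/3
(G(-11, 8) + T(12))**2 = (-1/3 + 12*(-1 + 12))**2 = (-1/3 + 12*11)**2 = (-1/3 + 132)**2 = (395/3)**2 = 156025/9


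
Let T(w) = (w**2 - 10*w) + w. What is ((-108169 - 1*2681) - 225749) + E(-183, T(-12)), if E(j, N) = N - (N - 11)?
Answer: -336588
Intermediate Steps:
T(w) = w**2 - 9*w
E(j, N) = 11 (E(j, N) = N - (-11 + N) = N + (11 - N) = 11)
((-108169 - 1*2681) - 225749) + E(-183, T(-12)) = ((-108169 - 1*2681) - 225749) + 11 = ((-108169 - 2681) - 225749) + 11 = (-110850 - 225749) + 11 = -336599 + 11 = -336588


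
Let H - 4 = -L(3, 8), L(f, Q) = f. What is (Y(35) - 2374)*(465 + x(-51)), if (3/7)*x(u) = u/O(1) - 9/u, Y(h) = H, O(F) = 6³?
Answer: -1350212479/1224 ≈ -1.1031e+6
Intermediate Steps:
O(F) = 216
H = 1 (H = 4 - 1*3 = 4 - 3 = 1)
Y(h) = 1
x(u) = -21/u + 7*u/648 (x(u) = 7*(u/216 - 9/u)/3 = 7*(-9/u + u/216)/3 = -21/u + 7*u/648)
(Y(35) - 2374)*(465 + x(-51)) = (1 - 2374)*(465 + (-21/(-51) + (7/648)*(-51))) = -2373*(465 + (-21*(-1/51) - 119/216)) = -2373*(465 + (7/17 - 119/216)) = -2373*(465 - 511/3672) = -2373*1706969/3672 = -1350212479/1224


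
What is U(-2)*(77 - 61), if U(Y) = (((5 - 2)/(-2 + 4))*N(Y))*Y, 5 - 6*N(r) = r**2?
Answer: -8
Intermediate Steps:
N(r) = 5/6 - r**2/6
U(Y) = Y*(5/4 - Y**2/4) (U(Y) = (((5 - 2)/(-2 + 4))*(5/6 - Y**2/6))*Y = ((3/2)*(5/6 - Y**2/6))*Y = ((3*(1/2))*(5/6 - Y**2/6))*Y = (3*(5/6 - Y**2/6)/2)*Y = (5/4 - Y**2/4)*Y = Y*(5/4 - Y**2/4))
U(-2)*(77 - 61) = ((1/4)*(-2)*(5 - 1*(-2)**2))*(77 - 61) = ((1/4)*(-2)*(5 - 1*4))*16 = ((1/4)*(-2)*(5 - 4))*16 = ((1/4)*(-2)*1)*16 = -1/2*16 = -8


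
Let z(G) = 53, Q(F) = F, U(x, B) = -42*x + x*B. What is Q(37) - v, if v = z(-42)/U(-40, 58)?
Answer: 23733/640 ≈ 37.083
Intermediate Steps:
U(x, B) = -42*x + B*x
v = -53/640 (v = 53/((-40*(-42 + 58))) = 53/((-40*16)) = 53/(-640) = 53*(-1/640) = -53/640 ≈ -0.082813)
Q(37) - v = 37 - 1*(-53/640) = 37 + 53/640 = 23733/640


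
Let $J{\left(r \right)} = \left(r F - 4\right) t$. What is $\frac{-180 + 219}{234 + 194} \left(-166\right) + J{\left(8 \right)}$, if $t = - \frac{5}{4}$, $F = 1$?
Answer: $- \frac{4307}{214} \approx -20.126$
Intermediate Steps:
$t = - \frac{5}{4}$ ($t = \left(-5\right) \frac{1}{4} = - \frac{5}{4} \approx -1.25$)
$J{\left(r \right)} = 5 - \frac{5 r}{4}$ ($J{\left(r \right)} = \left(r 1 - 4\right) \left(- \frac{5}{4}\right) = \left(r - 4\right) \left(- \frac{5}{4}\right) = \left(-4 + r\right) \left(- \frac{5}{4}\right) = 5 - \frac{5 r}{4}$)
$\frac{-180 + 219}{234 + 194} \left(-166\right) + J{\left(8 \right)} = \frac{-180 + 219}{234 + 194} \left(-166\right) + \left(5 - 10\right) = \frac{39}{428} \left(-166\right) + \left(5 - 10\right) = 39 \cdot \frac{1}{428} \left(-166\right) - 5 = \frac{39}{428} \left(-166\right) - 5 = - \frac{3237}{214} - 5 = - \frac{4307}{214}$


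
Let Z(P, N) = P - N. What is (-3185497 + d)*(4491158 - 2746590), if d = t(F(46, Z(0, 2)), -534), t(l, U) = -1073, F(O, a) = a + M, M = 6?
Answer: -5559188051760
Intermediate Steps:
F(O, a) = 6 + a (F(O, a) = a + 6 = 6 + a)
d = -1073
(-3185497 + d)*(4491158 - 2746590) = (-3185497 - 1073)*(4491158 - 2746590) = -3186570*1744568 = -5559188051760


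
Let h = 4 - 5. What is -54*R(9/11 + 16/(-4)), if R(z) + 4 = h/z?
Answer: 6966/35 ≈ 199.03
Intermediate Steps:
h = -1
R(z) = -4 - 1/z
-54*R(9/11 + 16/(-4)) = -54*(-4 - 1/(9/11 + 16/(-4))) = -54*(-4 - 1/(9*(1/11) + 16*(-1/4))) = -54*(-4 - 1/(9/11 - 4)) = -54*(-4 - 1/(-35/11)) = -54*(-4 - 1*(-11/35)) = -54*(-4 + 11/35) = -54*(-129/35) = 6966/35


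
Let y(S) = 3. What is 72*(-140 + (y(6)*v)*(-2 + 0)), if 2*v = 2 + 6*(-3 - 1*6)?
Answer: 1152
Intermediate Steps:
v = -26 (v = (2 + 6*(-3 - 1*6))/2 = (2 + 6*(-3 - 6))/2 = (2 + 6*(-9))/2 = (2 - 54)/2 = (½)*(-52) = -26)
72*(-140 + (y(6)*v)*(-2 + 0)) = 72*(-140 + (3*(-26))*(-2 + 0)) = 72*(-140 - 78*(-2)) = 72*(-140 + 156) = 72*16 = 1152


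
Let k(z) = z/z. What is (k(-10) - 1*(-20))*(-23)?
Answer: -483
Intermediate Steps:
k(z) = 1
(k(-10) - 1*(-20))*(-23) = (1 - 1*(-20))*(-23) = (1 + 20)*(-23) = 21*(-23) = -483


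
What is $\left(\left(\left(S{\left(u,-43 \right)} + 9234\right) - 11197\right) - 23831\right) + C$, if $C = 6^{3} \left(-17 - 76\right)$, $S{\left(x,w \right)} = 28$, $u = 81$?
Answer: $-45854$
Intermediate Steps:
$C = -20088$ ($C = 216 \left(-93\right) = -20088$)
$\left(\left(\left(S{\left(u,-43 \right)} + 9234\right) - 11197\right) - 23831\right) + C = \left(\left(\left(28 + 9234\right) - 11197\right) - 23831\right) - 20088 = \left(\left(9262 - 11197\right) - 23831\right) - 20088 = \left(-1935 - 23831\right) - 20088 = -25766 - 20088 = -45854$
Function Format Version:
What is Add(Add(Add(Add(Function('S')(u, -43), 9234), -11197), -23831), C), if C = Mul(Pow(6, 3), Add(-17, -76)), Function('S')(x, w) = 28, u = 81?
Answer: -45854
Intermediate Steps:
C = -20088 (C = Mul(216, -93) = -20088)
Add(Add(Add(Add(Function('S')(u, -43), 9234), -11197), -23831), C) = Add(Add(Add(Add(28, 9234), -11197), -23831), -20088) = Add(Add(Add(9262, -11197), -23831), -20088) = Add(Add(-1935, -23831), -20088) = Add(-25766, -20088) = -45854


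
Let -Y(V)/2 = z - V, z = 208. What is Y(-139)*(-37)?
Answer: 25678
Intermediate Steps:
Y(V) = -416 + 2*V (Y(V) = -2*(208 - V) = -416 + 2*V)
Y(-139)*(-37) = (-416 + 2*(-139))*(-37) = (-416 - 278)*(-37) = -694*(-37) = 25678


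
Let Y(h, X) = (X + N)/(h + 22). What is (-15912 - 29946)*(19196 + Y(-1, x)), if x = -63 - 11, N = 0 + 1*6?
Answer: -6160991728/7 ≈ -8.8014e+8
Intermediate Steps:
N = 6 (N = 0 + 6 = 6)
x = -74
Y(h, X) = (6 + X)/(22 + h) (Y(h, X) = (X + 6)/(h + 22) = (6 + X)/(22 + h))
(-15912 - 29946)*(19196 + Y(-1, x)) = (-15912 - 29946)*(19196 + (6 - 74)/(22 - 1)) = -45858*(19196 - 68/21) = -45858*403048/21 = -6160991728/7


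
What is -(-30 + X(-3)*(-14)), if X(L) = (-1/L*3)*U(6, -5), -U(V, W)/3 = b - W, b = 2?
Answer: -264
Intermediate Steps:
U(V, W) = -6 + 3*W (U(V, W) = -3*(2 - W) = -6 + 3*W)
X(L) = 63/L (X(L) = (-1/L*3)*(-6 + 3*(-5)) = (-3/L)*(-6 - 15) = -3/L*(-21) = 63/L)
-(-30 + X(-3)*(-14)) = -(-30 + (63/(-3))*(-14)) = -(-30 + (63*(-⅓))*(-14)) = -(-30 - 21*(-14)) = -(-30 + 294) = -1*264 = -264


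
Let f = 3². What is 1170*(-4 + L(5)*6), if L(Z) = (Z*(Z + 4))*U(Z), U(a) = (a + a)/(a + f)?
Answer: 1546740/7 ≈ 2.2096e+5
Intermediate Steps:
f = 9
U(a) = 2*a/(9 + a) (U(a) = (a + a)/(a + 9) = (2*a)/(9 + a) = 2*a/(9 + a))
L(Z) = 2*Z²*(4 + Z)/(9 + Z) (L(Z) = (Z*(Z + 4))*(2*Z/(9 + Z)) = (Z*(4 + Z))*(2*Z/(9 + Z)) = 2*Z²*(4 + Z)/(9 + Z))
1170*(-4 + L(5)*6) = 1170*(-4 + (2*5²*(4 + 5)/(9 + 5))*6) = 1170*(-4 + (2*25*9/14)*6) = 1170*(-4 + (2*25*(1/14)*9)*6) = 1170*(-4 + (225/7)*6) = 1170*(-4 + 1350/7) = 1170*(1322/7) = 1546740/7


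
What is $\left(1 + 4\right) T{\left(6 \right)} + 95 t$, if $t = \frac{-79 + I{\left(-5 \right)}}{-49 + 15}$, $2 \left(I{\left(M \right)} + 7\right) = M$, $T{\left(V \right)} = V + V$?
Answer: $\frac{20895}{68} \approx 307.28$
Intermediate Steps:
$T{\left(V \right)} = 2 V$
$I{\left(M \right)} = -7 + \frac{M}{2}$
$t = \frac{177}{68}$ ($t = \frac{-79 + \left(-7 + \frac{1}{2} \left(-5\right)\right)}{-49 + 15} = \frac{-79 - \frac{19}{2}}{-34} = \left(-79 - \frac{19}{2}\right) \left(- \frac{1}{34}\right) = \left(- \frac{177}{2}\right) \left(- \frac{1}{34}\right) = \frac{177}{68} \approx 2.6029$)
$\left(1 + 4\right) T{\left(6 \right)} + 95 t = \left(1 + 4\right) 2 \cdot 6 + 95 \cdot \frac{177}{68} = 5 \cdot 12 + \frac{16815}{68} = 60 + \frac{16815}{68} = \frac{20895}{68}$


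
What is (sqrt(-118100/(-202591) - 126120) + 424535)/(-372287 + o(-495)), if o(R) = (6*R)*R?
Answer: 424535/1097863 + 2*I*sqrt(1294083380250655)/222417163033 ≈ 0.38669 + 0.00032348*I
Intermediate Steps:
o(R) = 6*R**2
(sqrt(-118100/(-202591) - 126120) + 424535)/(-372287 + o(-495)) = (sqrt(-118100/(-202591) - 126120) + 424535)/(-372287 + 6*(-495)**2) = (sqrt(-118100*(-1/202591) - 126120) + 424535)/(-372287 + 6*245025) = (sqrt(118100/202591 - 126120) + 424535)/(-372287 + 1470150) = (sqrt(-25550658820/202591) + 424535)/1097863 = (2*I*sqrt(1294083380250655)/202591 + 424535)*(1/1097863) = (424535 + 2*I*sqrt(1294083380250655)/202591)*(1/1097863) = 424535/1097863 + 2*I*sqrt(1294083380250655)/222417163033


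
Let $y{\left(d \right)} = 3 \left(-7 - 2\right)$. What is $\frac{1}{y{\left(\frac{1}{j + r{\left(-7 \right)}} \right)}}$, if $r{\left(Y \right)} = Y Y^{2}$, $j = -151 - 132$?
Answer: $- \frac{1}{27} \approx -0.037037$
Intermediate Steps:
$j = -283$ ($j = -151 - 132 = -283$)
$r{\left(Y \right)} = Y^{3}$
$y{\left(d \right)} = -27$ ($y{\left(d \right)} = 3 \left(-9\right) = -27$)
$\frac{1}{y{\left(\frac{1}{j + r{\left(-7 \right)}} \right)}} = \frac{1}{-27} = - \frac{1}{27}$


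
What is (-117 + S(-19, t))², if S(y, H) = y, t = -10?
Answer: 18496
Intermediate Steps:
(-117 + S(-19, t))² = (-117 - 19)² = (-136)² = 18496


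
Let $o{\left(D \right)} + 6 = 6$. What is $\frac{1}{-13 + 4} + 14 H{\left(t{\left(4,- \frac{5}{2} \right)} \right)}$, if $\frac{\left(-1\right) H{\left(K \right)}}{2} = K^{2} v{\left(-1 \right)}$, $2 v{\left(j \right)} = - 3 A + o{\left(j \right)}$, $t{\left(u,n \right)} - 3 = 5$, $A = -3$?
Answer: $- \frac{72577}{9} \approx -8064.1$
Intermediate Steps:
$o{\left(D \right)} = 0$ ($o{\left(D \right)} = -6 + 6 = 0$)
$t{\left(u,n \right)} = 8$ ($t{\left(u,n \right)} = 3 + 5 = 8$)
$v{\left(j \right)} = \frac{9}{2}$ ($v{\left(j \right)} = \frac{\left(-3\right) \left(-3\right) + 0}{2} = \frac{9 + 0}{2} = \frac{1}{2} \cdot 9 = \frac{9}{2}$)
$H{\left(K \right)} = - 9 K^{2}$ ($H{\left(K \right)} = - 2 K^{2} \cdot \frac{9}{2} = - 2 \frac{9 K^{2}}{2} = - 9 K^{2}$)
$\frac{1}{-13 + 4} + 14 H{\left(t{\left(4,- \frac{5}{2} \right)} \right)} = \frac{1}{-13 + 4} + 14 \left(- 9 \cdot 8^{2}\right) = \frac{1}{-9} + 14 \left(\left(-9\right) 64\right) = - \frac{1}{9} + 14 \left(-576\right) = - \frac{1}{9} - 8064 = - \frac{72577}{9}$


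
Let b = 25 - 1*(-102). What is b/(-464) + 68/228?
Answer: 649/26448 ≈ 0.024539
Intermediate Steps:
b = 127 (b = 25 + 102 = 127)
b/(-464) + 68/228 = 127/(-464) + 68/228 = 127*(-1/464) + 68*(1/228) = -127/464 + 17/57 = 649/26448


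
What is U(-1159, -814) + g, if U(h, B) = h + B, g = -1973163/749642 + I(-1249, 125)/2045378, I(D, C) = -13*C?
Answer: -757310114458653/383325313669 ≈ -1975.6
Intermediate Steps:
g = -1009270589716/383325313669 (g = -1973163/749642 - 13*125/2045378 = -1973163*1/749642 - 1625*1/2045378 = -1973163/749642 - 1625/2045378 = -1009270589716/383325313669 ≈ -2.6329)
U(h, B) = B + h
U(-1159, -814) + g = (-814 - 1159) - 1009270589716/383325313669 = -1973 - 1009270589716/383325313669 = -757310114458653/383325313669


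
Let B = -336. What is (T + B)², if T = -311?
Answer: 418609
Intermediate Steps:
(T + B)² = (-311 - 336)² = (-647)² = 418609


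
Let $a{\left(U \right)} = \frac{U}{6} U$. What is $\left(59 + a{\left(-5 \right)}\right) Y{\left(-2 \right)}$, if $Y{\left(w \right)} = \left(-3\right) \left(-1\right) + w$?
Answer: $\frac{379}{6} \approx 63.167$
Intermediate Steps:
$Y{\left(w \right)} = 3 + w$
$a{\left(U \right)} = \frac{U^{2}}{6}$ ($a{\left(U \right)} = U \frac{1}{6} U = \frac{U}{6} U = \frac{U^{2}}{6}$)
$\left(59 + a{\left(-5 \right)}\right) Y{\left(-2 \right)} = \left(59 + \frac{\left(-5\right)^{2}}{6}\right) \left(3 - 2\right) = \left(59 + \frac{1}{6} \cdot 25\right) 1 = \left(59 + \frac{25}{6}\right) 1 = \frac{379}{6} \cdot 1 = \frac{379}{6}$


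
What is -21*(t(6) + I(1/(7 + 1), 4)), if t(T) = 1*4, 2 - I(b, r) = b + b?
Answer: -483/4 ≈ -120.75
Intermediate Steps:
I(b, r) = 2 - 2*b (I(b, r) = 2 - (b + b) = 2 - 2*b)
t(T) = 4
-21*(t(6) + I(1/(7 + 1), 4)) = -21*(4 + (2 - 2/(7 + 1))) = -21*(4 + (2 - 2/8)) = -21*(4 + (2 - 2*⅛)) = -21*(4 + (2 - ¼)) = -21*(4 + 7/4) = -21*23/4 = -483/4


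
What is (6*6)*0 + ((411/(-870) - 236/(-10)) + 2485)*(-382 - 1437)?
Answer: -1323062383/290 ≈ -4.5623e+6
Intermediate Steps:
(6*6)*0 + ((411/(-870) - 236/(-10)) + 2485)*(-382 - 1437) = 36*0 + ((411*(-1/870) - 236*(-⅒)) + 2485)*(-1819) = 0 + ((-137/290 + 118/5) + 2485)*(-1819) = 0 + (6707/290 + 2485)*(-1819) = 0 + (727357/290)*(-1819) = 0 - 1323062383/290 = -1323062383/290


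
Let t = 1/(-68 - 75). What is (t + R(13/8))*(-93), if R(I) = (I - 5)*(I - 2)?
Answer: -1071267/9152 ≈ -117.05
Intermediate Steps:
R(I) = (-5 + I)*(-2 + I)
t = -1/143 (t = 1/(-143) = -1/143 ≈ -0.0069930)
(t + R(13/8))*(-93) = (-1/143 + (10 + (13/8)² - 91/8))*(-93) = (-1/143 + (10 + (13*(⅛))² - 91/8))*(-93) = (-1/143 + (10 + (13/8)² - 7*13/8))*(-93) = (-1/143 + (10 + 169/64 - 91/8))*(-93) = (-1/143 + 81/64)*(-93) = (11519/9152)*(-93) = -1071267/9152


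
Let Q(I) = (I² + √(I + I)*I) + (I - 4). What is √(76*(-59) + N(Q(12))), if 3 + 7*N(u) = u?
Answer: √(-218673 + 168*√6)/7 ≈ 66.741*I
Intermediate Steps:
Q(I) = -4 + I + I² + √2*I^(3/2) (Q(I) = (I² + √(2*I)*I) + (-4 + I) = (I² + (√2*√I)*I) + (-4 + I) = (I² + √2*I^(3/2)) + (-4 + I) = -4 + I + I² + √2*I^(3/2))
N(u) = -3/7 + u/7
√(76*(-59) + N(Q(12))) = √(76*(-59) + (-3/7 + (-4 + 12 + 12² + √2*12^(3/2))/7)) = √(-4484 + (-3/7 + (-4 + 12 + 144 + √2*(24*√3))/7)) = √(-4484 + (-3/7 + (-4 + 12 + 144 + 24*√6)/7)) = √(-4484 + (-3/7 + (152 + 24*√6)/7)) = √(-4484 + (-3/7 + (152/7 + 24*√6/7))) = √(-4484 + (149/7 + 24*√6/7)) = √(-31239/7 + 24*√6/7)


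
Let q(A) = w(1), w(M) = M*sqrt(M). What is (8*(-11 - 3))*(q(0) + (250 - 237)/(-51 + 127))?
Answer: -2492/19 ≈ -131.16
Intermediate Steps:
w(M) = M**(3/2)
q(A) = 1 (q(A) = 1**(3/2) = 1)
(8*(-11 - 3))*(q(0) + (250 - 237)/(-51 + 127)) = (8*(-11 - 3))*(1 + (250 - 237)/(-51 + 127)) = (8*(-14))*(1 + 13/76) = -112*(1 + 13*(1/76)) = -112*(1 + 13/76) = -112*89/76 = -2492/19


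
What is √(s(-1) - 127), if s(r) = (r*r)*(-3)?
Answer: I*√130 ≈ 11.402*I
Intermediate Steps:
s(r) = -3*r² (s(r) = r²*(-3) = -3*r²)
√(s(-1) - 127) = √(-3*(-1)² - 127) = √(-3*1 - 127) = √(-3 - 127) = √(-130) = I*√130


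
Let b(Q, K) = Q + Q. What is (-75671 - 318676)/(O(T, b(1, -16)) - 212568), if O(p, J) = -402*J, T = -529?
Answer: 131449/71124 ≈ 1.8482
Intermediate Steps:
b(Q, K) = 2*Q
(-75671 - 318676)/(O(T, b(1, -16)) - 212568) = (-75671 - 318676)/(-804 - 212568) = -394347/(-402*2 - 212568) = -394347/(-804 - 212568) = -394347/(-213372) = -394347*(-1/213372) = 131449/71124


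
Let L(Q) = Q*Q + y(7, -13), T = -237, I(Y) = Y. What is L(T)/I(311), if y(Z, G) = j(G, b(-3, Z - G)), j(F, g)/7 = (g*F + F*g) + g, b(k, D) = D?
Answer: 52669/311 ≈ 169.35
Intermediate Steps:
j(F, g) = 7*g + 14*F*g (j(F, g) = 7*((g*F + F*g) + g) = 7*((F*g + F*g) + g) = 7*(2*F*g + g) = 7*(g + 2*F*g) = 7*g + 14*F*g)
y(Z, G) = 7*(1 + 2*G)*(Z - G) (y(Z, G) = 7*(Z - G)*(1 + 2*G) = 7*(1 + 2*G)*(Z - G))
L(Q) = -3500 + Q² (L(Q) = Q*Q - 7*(1 + 2*(-13))*(-13 - 1*7) = Q² - 7*(1 - 26)*(-13 - 7) = Q² - 7*(-25)*(-20) = Q² - 3500 = -3500 + Q²)
L(T)/I(311) = (-3500 + (-237)²)/311 = (-3500 + 56169)*(1/311) = 52669*(1/311) = 52669/311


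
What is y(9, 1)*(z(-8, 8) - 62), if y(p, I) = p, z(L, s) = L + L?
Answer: -702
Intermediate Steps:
z(L, s) = 2*L
y(9, 1)*(z(-8, 8) - 62) = 9*(2*(-8) - 62) = 9*(-16 - 62) = 9*(-78) = -702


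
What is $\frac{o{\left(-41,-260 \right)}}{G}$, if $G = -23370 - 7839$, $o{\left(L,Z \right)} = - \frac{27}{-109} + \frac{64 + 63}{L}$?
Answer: $\frac{12736}{139473021} \approx 9.1315 \cdot 10^{-5}$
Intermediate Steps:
$o{\left(L,Z \right)} = \frac{27}{109} + \frac{127}{L}$ ($o{\left(L,Z \right)} = \left(-27\right) \left(- \frac{1}{109}\right) + \frac{127}{L} = \frac{27}{109} + \frac{127}{L}$)
$G = -31209$ ($G = -23370 - 7839 = -31209$)
$\frac{o{\left(-41,-260 \right)}}{G} = \frac{\frac{27}{109} + \frac{127}{-41}}{-31209} = \left(\frac{27}{109} + 127 \left(- \frac{1}{41}\right)\right) \left(- \frac{1}{31209}\right) = \left(\frac{27}{109} - \frac{127}{41}\right) \left(- \frac{1}{31209}\right) = \left(- \frac{12736}{4469}\right) \left(- \frac{1}{31209}\right) = \frac{12736}{139473021}$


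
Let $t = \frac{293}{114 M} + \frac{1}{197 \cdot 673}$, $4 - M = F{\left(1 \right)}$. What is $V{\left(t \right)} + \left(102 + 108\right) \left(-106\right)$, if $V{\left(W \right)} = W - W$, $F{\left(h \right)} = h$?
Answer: $-22260$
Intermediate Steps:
$M = 3$ ($M = 4 - 1 = 3$)
$t = \frac{38846575}{45342702}$ ($t = \frac{293}{114 \cdot 3} + \frac{1}{197 \cdot 673} = \frac{293}{342} + \frac{1}{197} \cdot \frac{1}{673} = 293 \cdot \frac{1}{342} + \frac{1}{132581} = \frac{293}{342} + \frac{1}{132581} = \frac{38846575}{45342702} \approx 0.85673$)
$V{\left(W \right)} = 0$
$V{\left(t \right)} + \left(102 + 108\right) \left(-106\right) = 0 + \left(102 + 108\right) \left(-106\right) = 0 + 210 \left(-106\right) = 0 - 22260 = -22260$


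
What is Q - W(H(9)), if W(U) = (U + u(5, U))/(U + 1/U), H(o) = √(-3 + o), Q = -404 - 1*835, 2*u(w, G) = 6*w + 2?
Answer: -8679/7 - 16*√6/7 ≈ -1245.5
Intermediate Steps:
u(w, G) = 1 + 3*w (u(w, G) = (6*w + 2)/2 = (2 + 6*w)/2 = 1 + 3*w)
Q = -1239 (Q = -404 - 835 = -1239)
W(U) = (16 + U)/(U + 1/U) (W(U) = (U + (1 + 3*5))/(U + 1/U) = (U + (1 + 15))/(U + 1/U) = (U + 16)/(U + 1/U) = (16 + U)/(U + 1/U))
Q - W(H(9)) = -1239 - √(-3 + 9)*(16 + √(-3 + 9))/(1 + (√(-3 + 9))²) = -1239 - √6*(16 + √6)/(1 + (√6)²) = -1239 - √6*(16 + √6)/(1 + 6) = -1239 - √6*(16 + √6)/7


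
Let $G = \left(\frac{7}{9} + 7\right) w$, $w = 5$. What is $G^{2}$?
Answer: $\frac{122500}{81} \approx 1512.3$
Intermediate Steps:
$G = \frac{350}{9}$ ($G = \left(\frac{7}{9} + 7\right) 5 = \frac{70}{9} \cdot 5 = \frac{350}{9} \approx 38.889$)
$G^{2} = \left(\frac{350}{9}\right)^{2} = \frac{122500}{81}$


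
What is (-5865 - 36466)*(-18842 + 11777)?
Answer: 299068515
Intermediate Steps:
(-5865 - 36466)*(-18842 + 11777) = -42331*(-7065) = 299068515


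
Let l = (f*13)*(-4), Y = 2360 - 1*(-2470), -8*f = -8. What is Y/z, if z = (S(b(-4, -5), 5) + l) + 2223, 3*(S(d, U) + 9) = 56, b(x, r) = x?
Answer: 7245/3271 ≈ 2.2149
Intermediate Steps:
f = 1 (f = -1/8*(-8) = 1)
Y = 4830 (Y = 2360 + 2470 = 4830)
S(d, U) = 29/3 (S(d, U) = -9 + (1/3)*56 = -9 + 56/3 = 29/3)
l = -52 (l = (1*13)*(-4) = 13*(-4) = -52)
z = 6542/3 (z = (29/3 - 52) + 2223 = -127/3 + 2223 = 6542/3 ≈ 2180.7)
Y/z = 4830/(6542/3) = 4830*(3/6542) = 7245/3271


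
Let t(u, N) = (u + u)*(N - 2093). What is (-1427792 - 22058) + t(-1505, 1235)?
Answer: 1132730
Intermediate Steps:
t(u, N) = 2*u*(-2093 + N) (t(u, N) = (2*u)*(-2093 + N) = 2*u*(-2093 + N))
(-1427792 - 22058) + t(-1505, 1235) = (-1427792 - 22058) + 2*(-1505)*(-2093 + 1235) = -1449850 + 2*(-1505)*(-858) = -1449850 + 2582580 = 1132730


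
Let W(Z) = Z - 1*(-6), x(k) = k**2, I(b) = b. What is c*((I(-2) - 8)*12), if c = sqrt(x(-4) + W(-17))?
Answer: -120*sqrt(5) ≈ -268.33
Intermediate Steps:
W(Z) = 6 + Z (W(Z) = Z + 6 = 6 + Z)
c = sqrt(5) (c = sqrt((-4)**2 + (6 - 17)) = sqrt(16 - 11) = sqrt(5) ≈ 2.2361)
c*((I(-2) - 8)*12) = sqrt(5)*((-2 - 8)*12) = sqrt(5)*(-10*12) = sqrt(5)*(-120) = -120*sqrt(5)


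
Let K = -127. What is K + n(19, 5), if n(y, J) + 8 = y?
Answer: -116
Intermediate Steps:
n(y, J) = -8 + y
K + n(19, 5) = -127 + (-8 + 19) = -127 + 11 = -116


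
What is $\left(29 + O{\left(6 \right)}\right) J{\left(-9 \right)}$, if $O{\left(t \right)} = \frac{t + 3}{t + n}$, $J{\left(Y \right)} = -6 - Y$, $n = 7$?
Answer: $\frac{1158}{13} \approx 89.077$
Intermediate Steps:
$O{\left(t \right)} = \frac{3 + t}{7 + t}$ ($O{\left(t \right)} = \frac{t + 3}{t + 7} = \frac{3 + t}{7 + t}$)
$\left(29 + O{\left(6 \right)}\right) J{\left(-9 \right)} = \left(29 + \frac{3 + 6}{7 + 6}\right) \left(-6 - -9\right) = \left(29 + \frac{1}{13} \cdot 9\right) \left(-6 + 9\right) = \left(29 + \frac{1}{13} \cdot 9\right) 3 = \left(29 + \frac{9}{13}\right) 3 = \frac{386}{13} \cdot 3 = \frac{1158}{13}$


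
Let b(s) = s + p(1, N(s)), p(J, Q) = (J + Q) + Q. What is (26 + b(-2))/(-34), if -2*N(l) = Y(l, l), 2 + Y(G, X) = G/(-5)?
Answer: -133/170 ≈ -0.78235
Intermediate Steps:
Y(G, X) = -2 - G/5 (Y(G, X) = -2 + G/(-5) = -2 + G*(-⅕) = -2 - G/5)
N(l) = 1 + l/10 (N(l) = -(-2 - l/5)/2 = 1 + l/10)
p(J, Q) = J + 2*Q
b(s) = 3 + 6*s/5 (b(s) = s + (1 + 2*(1 + s/10)) = s + (1 + (2 + s/5)) = s + (3 + s/5) = 3 + 6*s/5)
(26 + b(-2))/(-34) = (26 + (3 + (6/5)*(-2)))/(-34) = -(26 + (3 - 12/5))/34 = -(26 + ⅗)/34 = -1/34*133/5 = -133/170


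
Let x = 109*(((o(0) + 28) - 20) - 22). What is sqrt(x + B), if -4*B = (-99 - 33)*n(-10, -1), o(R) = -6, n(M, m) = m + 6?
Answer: I*sqrt(2015) ≈ 44.889*I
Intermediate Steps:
n(M, m) = 6 + m
x = -2180 (x = 109*(((-6 + 28) - 20) - 22) = 109*((22 - 20) - 22) = 109*(2 - 22) = 109*(-20) = -2180)
B = 165 (B = -(-99 - 33)*(6 - 1)/4 = -(-33)*5 = -1/4*(-660) = 165)
sqrt(x + B) = sqrt(-2180 + 165) = sqrt(-2015) = I*sqrt(2015)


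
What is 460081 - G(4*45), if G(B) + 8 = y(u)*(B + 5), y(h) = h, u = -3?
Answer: 460644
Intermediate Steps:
G(B) = -23 - 3*B (G(B) = -8 - 3*(B + 5) = -8 - 3*(5 + B) = -8 + (-15 - 3*B) = -23 - 3*B)
460081 - G(4*45) = 460081 - (-23 - 12*45) = 460081 - (-23 - 3*180) = 460081 - (-23 - 540) = 460081 - 1*(-563) = 460081 + 563 = 460644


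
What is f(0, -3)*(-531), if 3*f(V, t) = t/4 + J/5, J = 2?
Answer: 1239/20 ≈ 61.950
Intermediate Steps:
f(V, t) = 2/15 + t/12 (f(V, t) = (t/4 + 2/5)/3 = (2/5 + t/4)/3 = 2/15 + t/12)
f(0, -3)*(-531) = (2/15 + (1/12)*(-3))*(-531) = (2/15 - 1/4)*(-531) = -7/60*(-531) = 1239/20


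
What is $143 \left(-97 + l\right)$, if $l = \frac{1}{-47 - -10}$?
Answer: $- \frac{513370}{37} \approx -13875.0$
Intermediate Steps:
$l = - \frac{1}{37}$ ($l = \frac{1}{-47 + 10} = \frac{1}{-37} = - \frac{1}{37} \approx -0.027027$)
$143 \left(-97 + l\right) = 143 \left(-97 - \frac{1}{37}\right) = 143 \left(- \frac{3590}{37}\right) = - \frac{513370}{37}$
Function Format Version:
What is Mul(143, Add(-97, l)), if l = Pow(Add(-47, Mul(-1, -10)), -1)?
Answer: Rational(-513370, 37) ≈ -13875.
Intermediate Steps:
l = Rational(-1, 37) (l = Pow(Add(-47, 10), -1) = Pow(-37, -1) = Rational(-1, 37) ≈ -0.027027)
Mul(143, Add(-97, l)) = Mul(143, Add(-97, Rational(-1, 37))) = Mul(143, Rational(-3590, 37)) = Rational(-513370, 37)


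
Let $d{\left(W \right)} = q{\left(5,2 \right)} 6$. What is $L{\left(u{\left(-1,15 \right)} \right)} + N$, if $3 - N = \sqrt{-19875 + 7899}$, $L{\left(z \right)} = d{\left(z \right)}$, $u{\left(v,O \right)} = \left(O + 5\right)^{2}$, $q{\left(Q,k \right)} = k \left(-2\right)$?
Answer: $-21 - 2 i \sqrt{2994} \approx -21.0 - 109.43 i$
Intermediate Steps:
$q{\left(Q,k \right)} = - 2 k$
$u{\left(v,O \right)} = \left(5 + O\right)^{2}$
$d{\left(W \right)} = -24$ ($d{\left(W \right)} = \left(-2\right) 2 \cdot 6 = \left(-4\right) 6 = -24$)
$L{\left(z \right)} = -24$
$N = 3 - 2 i \sqrt{2994}$ ($N = 3 - \sqrt{-19875 + 7899} = 3 - \sqrt{-11976} = 3 - 2 i \sqrt{2994} \approx 3.0 - 109.43 i$)
$L{\left(u{\left(-1,15 \right)} \right)} + N = -24 + \left(3 - 2 i \sqrt{2994}\right) = -21 - 2 i \sqrt{2994}$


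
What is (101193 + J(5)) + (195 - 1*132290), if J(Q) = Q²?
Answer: -30877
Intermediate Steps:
(101193 + J(5)) + (195 - 1*132290) = (101193 + 5²) + (195 - 1*132290) = (101193 + 25) + (195 - 132290) = 101218 - 132095 = -30877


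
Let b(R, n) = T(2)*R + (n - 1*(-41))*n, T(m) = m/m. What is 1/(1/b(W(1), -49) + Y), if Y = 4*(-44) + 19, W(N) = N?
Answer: -393/61700 ≈ -0.0063695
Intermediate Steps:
T(m) = 1
b(R, n) = R + n*(41 + n) (b(R, n) = 1*R + (n - 1*(-41))*n = R + (n + 41)*n = R + (41 + n)*n = R + n*(41 + n))
Y = -157 (Y = -176 + 19 = -157)
1/(1/b(W(1), -49) + Y) = 1/(1/(1 + (-49)² + 41*(-49)) - 157) = 1/(1/(1 + 2401 - 2009) - 157) = 1/(1/393 - 157) = 1/(-61700/393) = -393/61700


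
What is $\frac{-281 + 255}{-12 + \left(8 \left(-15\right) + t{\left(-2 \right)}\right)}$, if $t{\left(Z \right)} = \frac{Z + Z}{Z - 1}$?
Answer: $\frac{39}{196} \approx 0.19898$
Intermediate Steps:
$t{\left(Z \right)} = \frac{2 Z}{-1 + Z}$
$\frac{-281 + 255}{-12 + \left(8 \left(-15\right) + t{\left(-2 \right)}\right)} = \frac{-281 + 255}{-12 + \left(8 \left(-15\right) + 2 \left(-2\right) \frac{1}{-1 - 2}\right)} = - \frac{26}{-12 - \left(120 + \frac{4}{-3}\right)} = - \frac{26}{-12 - \left(120 + 4 \left(- \frac{1}{3}\right)\right)} = - \frac{26}{-12 + \left(-120 + \frac{4}{3}\right)} = - \frac{26}{-12 - \frac{356}{3}} = - \frac{26}{- \frac{392}{3}} = \left(-26\right) \left(- \frac{3}{392}\right) = \frac{39}{196}$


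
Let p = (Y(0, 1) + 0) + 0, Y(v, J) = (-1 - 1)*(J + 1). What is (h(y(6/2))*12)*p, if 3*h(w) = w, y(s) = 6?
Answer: -96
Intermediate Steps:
Y(v, J) = -2 - 2*J (Y(v, J) = -2*(1 + J) = -2 - 2*J)
h(w) = w/3
p = -4 (p = ((-2 - 2*1) + 0) + 0 = ((-2 - 2) + 0) + 0 = (-4 + 0) + 0 = -4 + 0 = -4)
(h(y(6/2))*12)*p = (((⅓)*6)*12)*(-4) = (2*12)*(-4) = 24*(-4) = -96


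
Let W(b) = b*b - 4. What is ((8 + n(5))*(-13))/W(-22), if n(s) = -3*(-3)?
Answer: -221/480 ≈ -0.46042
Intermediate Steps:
W(b) = -4 + b² (W(b) = b² - 4 = -4 + b²)
n(s) = 9
((8 + n(5))*(-13))/W(-22) = ((8 + 9)*(-13))/(-4 + (-22)²) = (17*(-13))/(-4 + 484) = -221/480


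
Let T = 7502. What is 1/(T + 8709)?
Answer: 1/16211 ≈ 6.1686e-5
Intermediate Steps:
1/(T + 8709) = 1/(7502 + 8709) = 1/16211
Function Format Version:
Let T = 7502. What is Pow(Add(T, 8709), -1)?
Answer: Rational(1, 16211) ≈ 6.1686e-5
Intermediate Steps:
Pow(Add(T, 8709), -1) = Pow(Add(7502, 8709), -1) = Pow(16211, -1) = Rational(1, 16211)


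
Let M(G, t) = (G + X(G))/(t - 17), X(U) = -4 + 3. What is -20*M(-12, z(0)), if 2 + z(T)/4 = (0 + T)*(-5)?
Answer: -52/5 ≈ -10.400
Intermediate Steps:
X(U) = -1
z(T) = -8 - 20*T (z(T) = -8 + 4*((0 + T)*(-5)) = -8 + 4*(T*(-5)) = -8 + 4*(-5*T) = -8 - 20*T)
M(G, t) = (-1 + G)/(-17 + t) (M(G, t) = (G - 1)/(t - 17) = (-1 + G)/(-17 + t))
-20*M(-12, z(0)) = -20*(-1 - 12)/(-17 + (-8 - 20*0)) = -20*(-13)/(-17 + (-8 + 0)) = -20*(-13)/(-17 - 8) = -20*(-13)/(-25) = -(-4)*(-13)/5 = -20*13/25 = -52/5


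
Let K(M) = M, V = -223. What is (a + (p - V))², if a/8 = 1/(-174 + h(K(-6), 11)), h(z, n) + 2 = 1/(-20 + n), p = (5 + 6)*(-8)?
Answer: 45754493409/2512225 ≈ 18213.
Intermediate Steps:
p = -88 (p = 11*(-8) = -88)
h(z, n) = -2 + 1/(-20 + n)
a = -72/1585 (a = 8/(-174 + (41 - 2*11)/(-20 + 11)) = 8/(-174 + (41 - 22)/(-9)) = 8/(-174 - ⅑*19) = 8/(-174 - 19/9) = 8/(-1585/9) = 8*(-9/1585) = -72/1585 ≈ -0.045426)
(a + (p - V))² = (-72/1585 + (-88 - 1*(-223)))² = (-72/1585 + (-88 + 223))² = (-72/1585 + 135)² = (213903/1585)² = 45754493409/2512225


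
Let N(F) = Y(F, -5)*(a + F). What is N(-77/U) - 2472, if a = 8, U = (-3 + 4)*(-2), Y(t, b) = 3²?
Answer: -4107/2 ≈ -2053.5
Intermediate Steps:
Y(t, b) = 9
U = -2 (U = 1*(-2) = -2)
N(F) = 72 + 9*F (N(F) = 9*(8 + F) = 72 + 9*F)
N(-77/U) - 2472 = (72 + 9*(-77/(-2))) - 2472 = (72 + 9*(-77*(-½))) - 2472 = (72 + 9*(77/2)) - 2472 = (72 + 693/2) - 2472 = 837/2 - 2472 = -4107/2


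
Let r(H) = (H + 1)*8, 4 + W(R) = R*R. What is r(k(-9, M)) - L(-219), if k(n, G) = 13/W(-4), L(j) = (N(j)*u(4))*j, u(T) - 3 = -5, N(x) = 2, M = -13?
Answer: -2578/3 ≈ -859.33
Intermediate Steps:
u(T) = -2 (u(T) = 3 - 5 = -2)
W(R) = -4 + R² (W(R) = -4 + R*R = -4 + R²)
L(j) = -4*j (L(j) = (2*(-2))*j = -4*j)
k(n, G) = 13/12 (k(n, G) = 13/(-4 + (-4)²) = 13/(-4 + 16) = 13/12)
r(H) = 8 + 8*H (r(H) = (1 + H)*8 = 8 + 8*H)
r(k(-9, M)) - L(-219) = (8 + 8*(13/12)) - (-4)*(-219) = (8 + 26/3) - 1*876 = 50/3 - 876 = -2578/3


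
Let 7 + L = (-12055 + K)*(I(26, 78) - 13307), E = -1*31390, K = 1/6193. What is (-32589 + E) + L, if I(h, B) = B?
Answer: 987236081308/6193 ≈ 1.5941e+8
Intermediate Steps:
K = 1/6193 ≈ 0.00016147
E = -31390
L = 987632303255/6193 (L = -7 + (-12055 + 1/6193)*(78 - 13307) = -7 - 74656614/6193*(-13229) = -7 + 987632346606/6193 = 987632303255/6193 ≈ 1.5948e+8)
(-32589 + E) + L = (-32589 - 31390) + 987632303255/6193 = -63979 + 987632303255/6193 = 987236081308/6193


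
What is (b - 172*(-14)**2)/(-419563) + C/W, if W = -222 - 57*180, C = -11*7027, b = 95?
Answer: 32783334605/4397859366 ≈ 7.4544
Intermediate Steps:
C = -77297
W = -10482 (W = -222 - 10260 = -10482)
(b - 172*(-14)**2)/(-419563) + C/W = (95 - 172*(-14)**2)/(-419563) - 77297/(-10482) = (95 - 172*196)*(-1/419563) - 77297*(-1/10482) = (95 - 33712)*(-1/419563) + 77297/10482 = -33617*(-1/419563) + 77297/10482 = 33617/419563 + 77297/10482 = 32783334605/4397859366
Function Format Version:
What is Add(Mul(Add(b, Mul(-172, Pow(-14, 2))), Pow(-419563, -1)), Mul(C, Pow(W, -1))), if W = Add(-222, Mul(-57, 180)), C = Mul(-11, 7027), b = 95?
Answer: Rational(32783334605, 4397859366) ≈ 7.4544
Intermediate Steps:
C = -77297
W = -10482 (W = Add(-222, -10260) = -10482)
Add(Mul(Add(b, Mul(-172, Pow(-14, 2))), Pow(-419563, -1)), Mul(C, Pow(W, -1))) = Add(Mul(Add(95, Mul(-172, Pow(-14, 2))), Pow(-419563, -1)), Mul(-77297, Pow(-10482, -1))) = Add(Mul(Add(95, Mul(-172, 196)), Rational(-1, 419563)), Mul(-77297, Rational(-1, 10482))) = Add(Mul(Add(95, -33712), Rational(-1, 419563)), Rational(77297, 10482)) = Add(Mul(-33617, Rational(-1, 419563)), Rational(77297, 10482)) = Add(Rational(33617, 419563), Rational(77297, 10482)) = Rational(32783334605, 4397859366)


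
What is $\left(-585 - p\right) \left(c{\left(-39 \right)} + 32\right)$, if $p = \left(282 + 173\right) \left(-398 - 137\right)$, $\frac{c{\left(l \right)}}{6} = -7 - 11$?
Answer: $-18455840$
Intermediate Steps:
$c{\left(l \right)} = -108$ ($c{\left(l \right)} = 6 \left(-7 - 11\right) = 6 \left(-18\right) = -108$)
$p = -243425$ ($p = 455 \left(-535\right) = -243425$)
$\left(-585 - p\right) \left(c{\left(-39 \right)} + 32\right) = \left(-585 - -243425\right) \left(-108 + 32\right) = \left(-585 + 243425\right) \left(-76\right) = 242840 \left(-76\right) = -18455840$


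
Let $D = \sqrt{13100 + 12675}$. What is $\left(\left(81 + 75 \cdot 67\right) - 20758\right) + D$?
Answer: $-15652 + 5 \sqrt{1031} \approx -15491.0$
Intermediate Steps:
$D = 5 \sqrt{1031}$ ($D = \sqrt{25775} = 5 \sqrt{1031} \approx 160.55$)
$\left(\left(81 + 75 \cdot 67\right) - 20758\right) + D = \left(\left(81 + 75 \cdot 67\right) - 20758\right) + 5 \sqrt{1031} = \left(\left(81 + 5025\right) - 20758\right) + 5 \sqrt{1031} = \left(5106 - 20758\right) + 5 \sqrt{1031} = -15652 + 5 \sqrt{1031}$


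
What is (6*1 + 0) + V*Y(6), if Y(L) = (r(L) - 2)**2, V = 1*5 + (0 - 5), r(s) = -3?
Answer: 6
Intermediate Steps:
V = 0 (V = 5 - 5 = 0)
Y(L) = 25 (Y(L) = (-3 - 2)**2 = (-5)**2 = 25)
(6*1 + 0) + V*Y(6) = (6*1 + 0) + 0*25 = (6 + 0) + 0 = 6 + 0 = 6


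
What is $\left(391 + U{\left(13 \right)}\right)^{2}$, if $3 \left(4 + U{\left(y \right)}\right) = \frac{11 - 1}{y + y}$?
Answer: $\frac{227949604}{1521} \approx 1.4987 \cdot 10^{5}$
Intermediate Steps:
$U{\left(y \right)} = -4 + \frac{5}{3 y}$ ($U{\left(y \right)} = -4 + \frac{\left(11 - 1\right) \frac{1}{y + y}}{3} = -4 + \frac{\left(11 + \left(-3 + 2\right)\right) \frac{1}{2 y}}{3} = -4 + \frac{\left(11 - 1\right) \frac{1}{2 y}}{3} = -4 + \frac{10 \frac{1}{2 y}}{3} = -4 + \frac{5 \frac{1}{y}}{3} = -4 + \frac{5}{3 y}$)
$\left(391 + U{\left(13 \right)}\right)^{2} = \left(391 - \left(4 - \frac{5}{3 \cdot 13}\right)\right)^{2} = \left(391 + \left(-4 + \frac{5}{3} \cdot \frac{1}{13}\right)\right)^{2} = \left(391 + \left(-4 + \frac{5}{39}\right)\right)^{2} = \left(391 - \frac{151}{39}\right)^{2} = \left(\frac{15098}{39}\right)^{2} = \frac{227949604}{1521}$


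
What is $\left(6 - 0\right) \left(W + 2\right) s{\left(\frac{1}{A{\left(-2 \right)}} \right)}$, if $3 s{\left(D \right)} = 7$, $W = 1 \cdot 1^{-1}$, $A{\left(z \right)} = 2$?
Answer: $42$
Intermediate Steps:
$W = 1$ ($W = 1 \cdot 1 = 1$)
$s{\left(D \right)} = \frac{7}{3}$ ($s{\left(D \right)} = \frac{1}{3} \cdot 7 = \frac{7}{3}$)
$\left(6 - 0\right) \left(W + 2\right) s{\left(\frac{1}{A{\left(-2 \right)}} \right)} = \left(6 - 0\right) \left(1 + 2\right) \frac{7}{3} = \left(6 + 0\right) 3 \cdot \frac{7}{3} = 6 \cdot 3 \cdot \frac{7}{3} = 18 \cdot \frac{7}{3} = 42$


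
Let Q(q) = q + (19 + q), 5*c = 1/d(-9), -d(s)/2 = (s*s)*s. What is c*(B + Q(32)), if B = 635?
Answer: 359/3645 ≈ 0.098491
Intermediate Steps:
d(s) = -2*s³ (d(s) = -2*s*s*s = -2*s²*s = -2*s³)
c = 1/7290 (c = 1/(5*((-2*(-9)³))) = 1/(5*((-2*(-729)))) = (⅕)/1458 = (⅕)*(1/1458) = 1/7290 ≈ 0.00013717)
Q(q) = 19 + 2*q
c*(B + Q(32)) = (635 + (19 + 2*32))/7290 = (635 + (19 + 64))/7290 = (635 + 83)/7290 = (1/7290)*718 = 359/3645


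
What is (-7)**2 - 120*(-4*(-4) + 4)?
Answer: -2351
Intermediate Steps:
(-7)**2 - 120*(-4*(-4) + 4) = 49 - 120*(16 + 4) = 49 - 120*20 = 49 - 2400 = -2351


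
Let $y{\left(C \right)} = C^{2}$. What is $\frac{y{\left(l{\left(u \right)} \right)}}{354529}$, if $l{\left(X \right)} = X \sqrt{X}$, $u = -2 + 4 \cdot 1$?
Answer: $\frac{8}{354529} \approx 2.2565 \cdot 10^{-5}$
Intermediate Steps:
$u = 2$ ($u = -2 + 4 = 2$)
$l{\left(X \right)} = X^{\frac{3}{2}}$
$\frac{y{\left(l{\left(u \right)} \right)}}{354529} = \frac{\left(2^{\frac{3}{2}}\right)^{2}}{354529} = \left(2 \sqrt{2}\right)^{2} \cdot \frac{1}{354529} = 8 \cdot \frac{1}{354529} = \frac{8}{354529}$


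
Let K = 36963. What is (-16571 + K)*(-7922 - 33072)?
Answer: -835949648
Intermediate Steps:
(-16571 + K)*(-7922 - 33072) = (-16571 + 36963)*(-7922 - 33072) = 20392*(-40994) = -835949648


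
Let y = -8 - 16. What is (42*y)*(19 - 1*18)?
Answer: -1008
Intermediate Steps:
y = -24
(42*y)*(19 - 1*18) = (42*(-24))*(19 - 1*18) = -1008*(19 - 18) = -1008*1 = -1008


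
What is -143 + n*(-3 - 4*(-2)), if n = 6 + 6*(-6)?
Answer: -293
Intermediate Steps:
n = -30 (n = 6 - 36 = -30)
-143 + n*(-3 - 4*(-2)) = -143 - 30*(-3 - 4*(-2)) = -143 - 30*(-3 + 8) = -143 - 30*5 = -143 - 150 = -293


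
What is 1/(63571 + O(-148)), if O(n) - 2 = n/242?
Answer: 121/7692259 ≈ 1.5730e-5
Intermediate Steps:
O(n) = 2 + n/242
1/(63571 + O(-148)) = 1/(63571 + (2 + (1/242)*(-148))) = 1/(63571 + (2 - 74/121)) = 1/(63571 + 168/121) = 1/(7692259/121) = 121/7692259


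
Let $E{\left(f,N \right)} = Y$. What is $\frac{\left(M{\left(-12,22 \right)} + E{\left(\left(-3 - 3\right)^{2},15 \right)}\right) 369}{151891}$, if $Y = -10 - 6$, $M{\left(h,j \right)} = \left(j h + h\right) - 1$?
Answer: $- \frac{108117}{151891} \approx -0.71181$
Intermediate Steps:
$M{\left(h,j \right)} = -1 + h + h j$ ($M{\left(h,j \right)} = \left(h j + h\right) - 1 = \left(h + h j\right) - 1 = -1 + h + h j$)
$Y = -16$ ($Y = -10 - 6 = -16$)
$E{\left(f,N \right)} = -16$
$\frac{\left(M{\left(-12,22 \right)} + E{\left(\left(-3 - 3\right)^{2},15 \right)}\right) 369}{151891} = \frac{\left(\left(-1 - 12 - 264\right) - 16\right) 369}{151891} = \left(\left(-1 - 12 - 264\right) - 16\right) 369 \cdot \frac{1}{151891} = \left(-277 - 16\right) 369 \cdot \frac{1}{151891} = \left(-293\right) 369 \cdot \frac{1}{151891} = \left(-108117\right) \frac{1}{151891} = - \frac{108117}{151891}$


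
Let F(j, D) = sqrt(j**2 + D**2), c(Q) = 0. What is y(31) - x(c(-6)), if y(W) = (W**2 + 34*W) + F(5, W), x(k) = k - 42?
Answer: 2057 + sqrt(986) ≈ 2088.4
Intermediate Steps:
x(k) = -42 + k
F(j, D) = sqrt(D**2 + j**2)
y(W) = W**2 + sqrt(25 + W**2) + 34*W (y(W) = (W**2 + 34*W) + sqrt(W**2 + 5**2) = (W**2 + 34*W) + sqrt(W**2 + 25) = (W**2 + 34*W) + sqrt(25 + W**2) = W**2 + sqrt(25 + W**2) + 34*W)
y(31) - x(c(-6)) = (31**2 + sqrt(25 + 31**2) + 34*31) - (-42 + 0) = (961 + sqrt(25 + 961) + 1054) - 1*(-42) = (961 + sqrt(986) + 1054) + 42 = (2015 + sqrt(986)) + 42 = 2057 + sqrt(986)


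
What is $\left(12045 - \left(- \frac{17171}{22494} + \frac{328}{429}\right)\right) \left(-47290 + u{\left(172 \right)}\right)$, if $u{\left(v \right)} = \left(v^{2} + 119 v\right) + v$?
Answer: $\frac{116233346997}{3289} \approx 3.534 \cdot 10^{7}$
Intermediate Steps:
$u{\left(v \right)} = v^{2} + 120 v$
$\left(12045 - \left(- \frac{17171}{22494} + \frac{328}{429}\right)\right) \left(-47290 + u{\left(172 \right)}\right) = \left(12045 - \left(- \frac{17171}{22494} + \frac{328}{429}\right)\right) \left(-47290 + 172 \left(120 + 172\right)\right) = \left(12045 - \left(\frac{328}{429} + \frac{17171}{-22494}\right)\right) \left(-47290 + 172 \cdot 292\right) = \left(12045 - \frac{1297}{1072214}\right) \left(-47290 + 50224\right) = \left(12045 + \left(- \frac{328}{429} + \frac{17171}{22494}\right)\right) 2934 = \left(12045 - \frac{1297}{1072214}\right) 2934 = \frac{12914816333}{1072214} \cdot 2934 = \frac{116233346997}{3289}$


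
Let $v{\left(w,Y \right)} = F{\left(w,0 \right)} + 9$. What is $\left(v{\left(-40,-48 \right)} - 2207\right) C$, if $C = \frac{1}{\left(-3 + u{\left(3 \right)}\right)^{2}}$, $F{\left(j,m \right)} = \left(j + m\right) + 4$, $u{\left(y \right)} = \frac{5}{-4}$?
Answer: $- \frac{35744}{289} \approx -123.68$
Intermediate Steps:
$u{\left(y \right)} = - \frac{5}{4}$ ($u{\left(y \right)} = 5 \left(- \frac{1}{4}\right) = - \frac{5}{4}$)
$F{\left(j,m \right)} = 4 + j + m$
$v{\left(w,Y \right)} = 13 + w$ ($v{\left(w,Y \right)} = \left(4 + w + 0\right) + 9 = \left(4 + w\right) + 9 = 13 + w$)
$C = \frac{16}{289}$ ($C = \frac{1}{\left(-3 - \frac{5}{4}\right)^{2}} = \frac{1}{\left(- \frac{17}{4}\right)^{2}} = \frac{1}{\frac{289}{16}} = \frac{16}{289} \approx 0.055363$)
$\left(v{\left(-40,-48 \right)} - 2207\right) C = \left(\left(13 - 40\right) - 2207\right) \frac{16}{289} = \left(-27 - 2207\right) \frac{16}{289} = \left(-2234\right) \frac{16}{289} = - \frac{35744}{289}$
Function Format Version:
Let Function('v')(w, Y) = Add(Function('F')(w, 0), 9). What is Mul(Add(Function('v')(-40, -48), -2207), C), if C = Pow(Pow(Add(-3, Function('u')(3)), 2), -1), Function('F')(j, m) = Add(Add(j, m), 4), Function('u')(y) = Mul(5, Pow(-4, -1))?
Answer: Rational(-35744, 289) ≈ -123.68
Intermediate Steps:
Function('u')(y) = Rational(-5, 4) (Function('u')(y) = Mul(5, Rational(-1, 4)) = Rational(-5, 4))
Function('F')(j, m) = Add(4, j, m)
Function('v')(w, Y) = Add(13, w) (Function('v')(w, Y) = Add(Add(4, w, 0), 9) = Add(Add(4, w), 9) = Add(13, w))
C = Rational(16, 289) (C = Pow(Pow(Add(-3, Rational(-5, 4)), 2), -1) = Pow(Pow(Rational(-17, 4), 2), -1) = Pow(Rational(289, 16), -1) = Rational(16, 289) ≈ 0.055363)
Mul(Add(Function('v')(-40, -48), -2207), C) = Mul(Add(Add(13, -40), -2207), Rational(16, 289)) = Mul(Add(-27, -2207), Rational(16, 289)) = Mul(-2234, Rational(16, 289)) = Rational(-35744, 289)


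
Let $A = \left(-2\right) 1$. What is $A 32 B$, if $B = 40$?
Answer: $-2560$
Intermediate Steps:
$A = -2$
$A 32 B = \left(-2\right) 32 \cdot 40 = \left(-64\right) 40 = -2560$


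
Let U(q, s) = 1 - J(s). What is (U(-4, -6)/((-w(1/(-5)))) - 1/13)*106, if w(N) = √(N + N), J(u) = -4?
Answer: -106/13 + 265*I*√10 ≈ -8.1538 + 838.0*I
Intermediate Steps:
U(q, s) = 5 (U(q, s) = 1 - 1*(-4) = 1 + 4 = 5)
w(N) = √2*√N (w(N) = √(2*N) = √2*√N)
(U(-4, -6)/((-w(1/(-5)))) - 1/13)*106 = (5/((-√2*√(1/(-5)))) - 1/13)*106 = (5/((-√2*√(1*(-⅕)))) - 1*1/13)*106 = (5/((-√2*√(-⅕))) - 1/13)*106 = (5/((-√2*I*√5/5)) - 1/13)*106 = (5/((-I*√10/5)) - 1/13)*106 = (5*(I*√10/2) - 1/13)*106 = (5*I*√10/2 - 1/13)*106 = (-1/13 + 5*I*√10/2)*106 = -106/13 + 265*I*√10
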